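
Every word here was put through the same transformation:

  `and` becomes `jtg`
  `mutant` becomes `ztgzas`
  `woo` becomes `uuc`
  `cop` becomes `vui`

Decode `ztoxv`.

The output letters match the input read backwards, each shifted +6: and reversed is dna. Two steps: reverse the string, then apply a Caesar shift of +6.
Decoding ztoxv: shift back: z−6=t, t−6=n, o−6=i, x−6=r, v−6=p → tnirp; then reverse → print.

print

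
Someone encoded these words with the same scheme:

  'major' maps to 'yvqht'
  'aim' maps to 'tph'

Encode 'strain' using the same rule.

uphyaz

Two steps: reverse the string, then apply a Caesar shift of +7.
On strain: reverse → niarts; then shift: n+7=u, i+7=p, a+7=h, r+7=y, t+7=a, s+7=z.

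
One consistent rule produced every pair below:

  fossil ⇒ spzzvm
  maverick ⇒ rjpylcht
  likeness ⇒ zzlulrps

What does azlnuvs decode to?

longest

The output letters match the input read backwards, each shifted +7: fossil reversed is lissof. The word is reversed, then every letter is shifted forward by 7.
Reversing it on azlnuvs: shift back: a−7=t, z−7=s, l−7=e, n−7=g, u−7=n, v−7=o, s−7=l → tsegnol; then reverse → longest.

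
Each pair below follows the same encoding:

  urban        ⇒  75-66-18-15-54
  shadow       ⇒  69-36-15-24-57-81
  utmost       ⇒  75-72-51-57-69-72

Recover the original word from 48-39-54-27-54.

u(#21)→75 and r(#18)→66: differences scale by 3, so n = 3·pos + 12. Each letter becomes 3×(its alphabet position, a=1..z=26) + 12.
Decoding 48-39-54-27-54: 48→(48−12)÷3=12=l, 39→(39−12)÷3=9=i, 54→(54−12)÷3=14=n, 27→(27−12)÷3=5=e, 54→(54−12)÷3=14=n.

linen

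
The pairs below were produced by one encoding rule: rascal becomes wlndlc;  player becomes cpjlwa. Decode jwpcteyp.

The output letters match the input read backwards, each shifted +11: rascal reversed is lacsar. The word is reversed, then every letter is shifted forward by 11.
Reversing it on jwpcteyp: shift back: j−11=y, w−11=l, p−11=e, c−11=r, t−11=i, e−11=t, y−11=n, p−11=e → yleritne; then reverse → entirely.

entirely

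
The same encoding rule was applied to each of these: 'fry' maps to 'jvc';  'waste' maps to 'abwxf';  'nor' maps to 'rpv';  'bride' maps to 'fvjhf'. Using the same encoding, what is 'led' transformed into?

The shift depends on letter class: consonant f→j is +4, but vowel a→b is +1. Two shifts are in play — +1 for a/e/i/o/u, +4 for every other letter.
For led: l(cons)+4=p, e(vowel)+1=f, d(cons)+4=h.

pfh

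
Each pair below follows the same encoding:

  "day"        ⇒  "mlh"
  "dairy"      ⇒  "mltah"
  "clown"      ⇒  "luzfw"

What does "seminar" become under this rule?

bpvtwla

The shift depends on letter class: consonant d→m is +9, but vowel a→l is +11. Two shifts are in play — +11 for a/e/i/o/u, +9 for every other letter.
Applying it to seminar: s(cons)+9=b, e(vowel)+11=p, m(cons)+9=v, i(vowel)+11=t, n(cons)+9=w, a(vowel)+11=l, r(cons)+9=a.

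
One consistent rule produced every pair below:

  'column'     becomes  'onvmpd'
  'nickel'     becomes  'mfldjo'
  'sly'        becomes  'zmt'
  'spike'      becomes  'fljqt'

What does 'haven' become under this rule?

The output letters match the input read backwards, each shifted +1: column reversed is nmuloc. The word is reversed, then every letter is shifted forward by 1.
For haven: reverse → nevah; then shift: n+1=o, e+1=f, v+1=w, a+1=b, h+1=i.

ofwbi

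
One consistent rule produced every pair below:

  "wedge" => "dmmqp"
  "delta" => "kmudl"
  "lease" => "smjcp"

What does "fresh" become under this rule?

In wedge: w→d is +7, e→m is +8, d→m is +9, g→q is +10 — the shift increases by 1 each position. Letter i (0-indexed) is shifted by i+7, so successive shifts are 7, 8, 9, ….
For fresh: f+7=m, r+8=z, e+9=n, s+10=c, h+11=s.

mzncs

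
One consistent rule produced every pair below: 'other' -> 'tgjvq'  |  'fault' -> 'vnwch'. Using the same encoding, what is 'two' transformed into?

The output letters match the input read backwards, each shifted +2: other reversed is rehto. The word is reversed, then every letter is shifted forward by 2.
Applying it to two: reverse → owt; then shift: o+2=q, w+2=y, t+2=v.

qyv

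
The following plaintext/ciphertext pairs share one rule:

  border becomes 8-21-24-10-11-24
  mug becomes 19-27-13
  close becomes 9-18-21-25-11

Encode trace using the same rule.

b is letter #2 and maps to 8: an offset of 6. The number is (letter's place in the alphabet, a=1) + 6.
For trace: t=20→26, r=18→24, a=1→7, c=3→9, e=5→11.

26-24-7-9-11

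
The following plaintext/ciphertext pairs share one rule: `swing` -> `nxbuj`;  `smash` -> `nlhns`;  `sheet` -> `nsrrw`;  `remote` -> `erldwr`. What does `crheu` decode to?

learn

This is an affine cipher: with a=0,…,z=25, each position x becomes (9x+7) mod 26.
Reversing it on crheu: c(2)→3·(2−7)≡11=l; r(17)→3·(17−7)≡4=e; h(7)→3·(7−7)≡0=a; e(4)→3·(4−7)≡17=r; u(20)→3·(20−7)≡13=n (all mod 26).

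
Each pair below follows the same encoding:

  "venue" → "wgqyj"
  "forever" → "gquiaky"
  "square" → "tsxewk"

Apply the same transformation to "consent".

In venue: v→w is +1, e→g is +2, n→q is +3, u→y is +4 — the shift increases by 1 each position. Each letter shifts forward by (position + 1), i.e. 1, 2, 3, … — the shift grows by one for each successive letter.
For consent: c+1=d, o+2=q, n+3=q, s+4=w, e+5=j, n+6=t, t+7=a.

dqqwjta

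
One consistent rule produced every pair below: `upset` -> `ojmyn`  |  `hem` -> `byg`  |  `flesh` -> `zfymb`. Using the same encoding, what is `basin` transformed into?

Compare letters: u→o is +20, p→j is +20, s→m is +20 — a constant shift. It's a constant shift of +20 (ROT20).
On basin: b+20=v, a+20=u, s+20=m, i+20=c, n+20=h.

vumch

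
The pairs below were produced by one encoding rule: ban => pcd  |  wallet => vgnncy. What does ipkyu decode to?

swing

Two steps: reverse the string, then apply a Caesar shift of +2.
Decoding ipkyu: shift back: i−2=g, p−2=n, k−2=i, y−2=w, u−2=s → gniws; then reverse → swing.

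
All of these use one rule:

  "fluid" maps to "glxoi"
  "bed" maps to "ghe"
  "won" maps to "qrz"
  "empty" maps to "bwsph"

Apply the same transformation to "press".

vvhus

The word is reversed, then every letter is shifted forward by 3.
For press: reverse → sserp; then shift: s+3=v, s+3=v, e+3=h, r+3=u, p+3=s.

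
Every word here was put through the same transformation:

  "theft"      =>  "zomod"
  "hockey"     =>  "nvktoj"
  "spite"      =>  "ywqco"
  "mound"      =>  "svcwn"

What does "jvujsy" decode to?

domain

In theft: t→z is +6, h→o is +7, e→m is +8, f→o is +9 — the shift increases by 1 each position. The shift increases by 1 at each position, starting from +6: 6, 7, 8, ….
Reversing it on jvujsy: j−6=d, v−7=o, u−8=m, j−9=a, s−10=i, y−11=n.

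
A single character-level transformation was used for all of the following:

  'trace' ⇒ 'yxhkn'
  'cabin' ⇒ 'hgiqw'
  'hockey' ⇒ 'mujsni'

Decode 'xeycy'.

In trace: t→y is +5, r→x is +6, a→h is +7, c→k is +8 — the shift increases by 1 each position. Letter i (0-indexed) is shifted by i+5, so successive shifts are 5, 6, 7, ….
Decoding xeycy: x−5=s, e−6=y, y−7=r, c−8=u, y−9=p.

syrup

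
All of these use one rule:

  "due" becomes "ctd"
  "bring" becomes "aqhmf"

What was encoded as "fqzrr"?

Compare letters: d→c is +25, u→t is +25, e→d is +25 — a constant shift. This is a Caesar cipher with shift 25.
Decoding fqzrr: f−25=g, q−25=r, z−25=a, r−25=s, r−25=s.

grass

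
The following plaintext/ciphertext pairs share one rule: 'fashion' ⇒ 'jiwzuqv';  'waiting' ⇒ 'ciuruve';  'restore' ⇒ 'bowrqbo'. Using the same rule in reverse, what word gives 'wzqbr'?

short

f(5)→j(9) and a(0)→i(8) fit y≡21x+8 (mod 26); the inverse of 21 mod 26 is 5. Treating letters as 0–25, the rule is x ↦ 21x + 8 (mod 26).
Decoding wzqbr: w(22)→5·(22−8)≡18=s; z(25)→5·(25−8)≡7=h; q(16)→5·(16−8)≡14=o; b(1)→5·(1−8)≡17=r; r(17)→5·(17−8)≡19=t (all mod 26).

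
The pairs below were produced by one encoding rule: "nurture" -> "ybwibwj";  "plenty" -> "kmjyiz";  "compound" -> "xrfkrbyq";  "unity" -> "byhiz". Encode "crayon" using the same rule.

xwlzry

n(13)→y(24) and u(20)→b(1) fit y≡19x+11 (mod 26); the inverse of 19 mod 26 is 11. This is an affine cipher: with a=0,…,z=25, each position x becomes (19x+11) mod 26.
For crayon: c(2)→19·2+11≡23=x; r(17)→19·17+11≡22=w; a(0)→19·0+11≡11=l; y(24)→19·24+11≡25=z; o(14)→19·14+11≡17=r; n(13)→19·13+11≡24=y (all mod 26).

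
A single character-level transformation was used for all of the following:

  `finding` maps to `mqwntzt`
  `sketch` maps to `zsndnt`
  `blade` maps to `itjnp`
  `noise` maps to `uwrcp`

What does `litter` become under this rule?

In finding: f→m is +7, i→q is +8, n→w is +9, d→n is +10 — the shift increases by 1 each position. Each letter shifts forward by (position + 7), i.e. 7, 8, 9, … — the shift grows by one for each successive letter.
Applying it to litter: l+7=s, i+8=q, t+9=c, t+10=d, e+11=p, r+12=d.

sqcdpd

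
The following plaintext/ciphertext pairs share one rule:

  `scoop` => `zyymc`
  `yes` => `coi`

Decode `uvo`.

The output letters match the input read backwards, each shifted +10: scoop reversed is poocs. The word is reversed, then every letter is shifted forward by 10.
Undoing it on uvo: shift back: u−10=k, v−10=l, o−10=e → kle; then reverse → elk.

elk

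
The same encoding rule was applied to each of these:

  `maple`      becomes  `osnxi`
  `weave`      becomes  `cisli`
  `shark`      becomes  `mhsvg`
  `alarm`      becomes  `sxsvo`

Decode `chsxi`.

m(12)→o(14) and a(0)→s(18) fit y≡17x+18 (mod 26); the inverse of 17 mod 26 is 23. Each letter's alphabet position (a=0..z=25) is mapped through 17·x+18 mod 26 — an affine cipher.
Reversing it on chsxi: c(2)→23·(2−18)≡22=w; h(7)→23·(7−18)≡7=h; s(18)→23·(18−18)≡0=a; x(23)→23·(23−18)≡11=l; i(8)→23·(8−18)≡4=e (all mod 26).

whale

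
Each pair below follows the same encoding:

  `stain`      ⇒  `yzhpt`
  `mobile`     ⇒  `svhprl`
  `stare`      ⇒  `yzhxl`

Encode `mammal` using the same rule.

The shift depends on letter class: consonant s→y is +6, but vowel a→h is +7. The rule splits by letter class: vowels +7, consonants +6.
Applying it to mammal: m(cons)+6=s, a(vowel)+7=h, m(cons)+6=s, m(cons)+6=s, a(vowel)+7=h, l(cons)+6=r.

shsshr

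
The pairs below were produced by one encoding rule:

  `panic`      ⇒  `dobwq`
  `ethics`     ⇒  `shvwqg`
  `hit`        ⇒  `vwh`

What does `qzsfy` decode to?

clerk

Compare letters: p→d is +14, a→o is +14, n→b is +14 — a constant shift. It's a constant shift of +14 (ROT14).
Decoding qzsfy: q−14=c, z−14=l, s−14=e, f−14=r, y−14=k.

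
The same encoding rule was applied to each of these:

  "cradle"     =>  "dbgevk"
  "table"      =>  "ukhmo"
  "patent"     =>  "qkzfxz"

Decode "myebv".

loyal

Shifts by position in cradle: pos 0: c→d (+1), pos 1: r→b (+10), pos 2: a→g (+6), pos 3: d→e (+1), pos 4: l→v (+10), pos 5: e→k (+6) — repeating every 3. The shifts repeat in a cycle of length 3: positions 0,1,… shift by +1, +10, +6, then the pattern repeats.
Undoing it on myebv: m−1=l, y−10=o, e−6=y, b−1=a, v−10=l.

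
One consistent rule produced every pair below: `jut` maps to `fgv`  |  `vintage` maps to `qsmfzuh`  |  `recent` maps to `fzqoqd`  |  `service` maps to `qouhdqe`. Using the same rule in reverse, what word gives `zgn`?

bun

Read the word backwards and shift each letter +12.
Reversing it on zgn: shift back: z−12=n, g−12=u, n−12=b → nub; then reverse → bun.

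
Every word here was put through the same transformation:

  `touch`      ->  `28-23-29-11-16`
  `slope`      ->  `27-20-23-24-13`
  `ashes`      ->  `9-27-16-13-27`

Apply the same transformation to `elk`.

13-20-19

t is letter #20 and maps to 28: an offset of 8. The number is (letter's place in the alphabet, a=1) + 8.
For elk: e=5→13, l=12→20, k=11→19.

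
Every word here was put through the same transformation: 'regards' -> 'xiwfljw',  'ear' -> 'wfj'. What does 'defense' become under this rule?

The word is reversed, then every letter is shifted forward by 5.
On defense: reverse → esnefed; then shift: e+5=j, s+5=x, n+5=s, e+5=j, f+5=k, e+5=j, d+5=i.

jxsjkji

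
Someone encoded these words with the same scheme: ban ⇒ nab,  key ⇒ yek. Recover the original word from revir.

It's just the letters in reverse order.
Reversing it on revir: then reverse → river.

river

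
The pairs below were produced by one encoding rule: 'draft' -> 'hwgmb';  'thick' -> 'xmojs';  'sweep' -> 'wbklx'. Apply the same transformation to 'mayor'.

Letter i (0-indexed) is shifted by i+4, so successive shifts are 4, 5, 6, ….
For mayor: m+4=q, a+5=f, y+6=e, o+7=v, r+8=z.

qfevz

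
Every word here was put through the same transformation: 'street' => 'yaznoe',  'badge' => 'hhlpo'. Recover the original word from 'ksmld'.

elect

Each letter shifts forward by (position + 6), i.e. 6, 7, 8, … — the shift grows by one for each successive letter.
Undoing it on ksmld: k−6=e, s−7=l, m−8=e, l−9=c, d−10=t.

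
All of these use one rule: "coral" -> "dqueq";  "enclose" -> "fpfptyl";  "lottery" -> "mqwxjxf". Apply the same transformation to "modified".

In coral: c→d is +1, o→q is +2, r→u is +3, a→e is +4 — the shift increases by 1 each position. The shift increases by 1 at each position, starting from +1: 1, 2, 3, ….
For modified: m+1=n, o+2=q, d+3=g, i+4=m, f+5=k, i+6=o, e+7=l, d+8=l.

nqgmkoll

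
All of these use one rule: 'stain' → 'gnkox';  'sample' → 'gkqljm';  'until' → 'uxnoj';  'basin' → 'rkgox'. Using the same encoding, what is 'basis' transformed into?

s(18)→g(6) and t(19)→n(13) fit y≡7x+10 (mod 26); the inverse of 7 mod 26 is 15. Treating letters as 0–25, the rule is x ↦ 7x + 10 (mod 26).
On basis: b(1)→7·1+10≡17=r; a(0)→7·0+10≡10=k; s(18)→7·18+10≡6=g; i(8)→7·8+10≡14=o; s(18)→7·18+10≡6=g (all mod 26).

rkgog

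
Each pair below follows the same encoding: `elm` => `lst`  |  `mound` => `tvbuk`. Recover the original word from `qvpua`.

joint

Every letter moves 7 places later in the alphabet, wrapping around z→a.
Decoding qvpua: q−7=j, v−7=o, p−7=i, u−7=n, a−7=t.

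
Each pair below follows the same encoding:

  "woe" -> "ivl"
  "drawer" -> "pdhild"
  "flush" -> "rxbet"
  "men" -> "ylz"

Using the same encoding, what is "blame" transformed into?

The rule splits by letter class: vowels +7, consonants +12.
On blame: b(cons)+12=n, l(cons)+12=x, a(vowel)+7=h, m(cons)+12=y, e(vowel)+7=l.

nxhyl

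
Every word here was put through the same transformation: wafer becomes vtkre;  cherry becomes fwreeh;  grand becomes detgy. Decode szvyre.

w(22)→v(21) and a(0)→t(19) fit y≡19x+19 (mod 26); the inverse of 19 mod 26 is 11. Each letter's alphabet position (a=0..z=25) is mapped through 19·x+19 mod 26 — an affine cipher.
Undoing it on szvyre: s(18)→11·(18−19)≡15=p; z(25)→11·(25−19)≡14=o; v(21)→11·(21−19)≡22=w; y(24)→11·(24−19)≡3=d; r(17)→11·(17−19)≡4=e; e(4)→11·(4−19)≡17=r (all mod 26).

powder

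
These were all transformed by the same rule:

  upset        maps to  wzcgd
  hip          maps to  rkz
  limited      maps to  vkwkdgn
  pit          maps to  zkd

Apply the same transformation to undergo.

wxngbqq

Vowels shift forward by 2 and consonants shift forward by 10.
On undergo: u(vowel)+2=w, n(cons)+10=x, d(cons)+10=n, e(vowel)+2=g, r(cons)+10=b, g(cons)+10=q, o(vowel)+2=q.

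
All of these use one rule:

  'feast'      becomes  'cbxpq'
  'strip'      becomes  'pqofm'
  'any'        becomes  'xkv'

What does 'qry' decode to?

Compare letters: f→c is +23, e→b is +23, a→x is +23 — a constant shift. Each letter is shifted forward by 23 in the alphabet (a Caesar shift of +23).
Decoding qry: q−23=t, r−23=u, y−23=b.

tub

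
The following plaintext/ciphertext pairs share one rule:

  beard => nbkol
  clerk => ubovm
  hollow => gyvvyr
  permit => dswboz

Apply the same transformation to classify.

The output letters match the input read backwards, each shifted +10: beard reversed is draeb. Read the word backwards and shift each letter +10.
Applying it to classify: reverse → yfissalc; then shift: y+10=i, f+10=p, i+10=s, s+10=c, s+10=c, a+10=k, l+10=v, c+10=m.

ipscckvm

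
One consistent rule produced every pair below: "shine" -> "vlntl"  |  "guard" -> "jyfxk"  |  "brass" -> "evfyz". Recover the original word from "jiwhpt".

In shine: s→v is +3, h→l is +4, i→n is +5, n→t is +6 — the shift increases by 1 each position. Letter i (0-indexed) is shifted by i+3, so successive shifts are 3, 4, 5, ….
Reversing it on jiwhpt: j−3=g, i−4=e, w−5=r, h−6=b, p−7=i, t−8=l.

gerbil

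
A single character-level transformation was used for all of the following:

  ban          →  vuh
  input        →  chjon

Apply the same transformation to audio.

Compare letters: b→v is +20, a→u is +20, n→h is +20 — a constant shift. Each letter is shifted forward by 20 in the alphabet (a Caesar shift of +20).
Applying it to audio: a+20=u, u+20=o, d+20=x, i+20=c, o+20=i.

uoxci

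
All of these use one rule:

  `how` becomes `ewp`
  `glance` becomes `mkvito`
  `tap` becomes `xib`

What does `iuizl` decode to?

drama

The output letters match the input read backwards, each shifted +8: how reversed is woh. Read the word backwards and shift each letter +8.
Decoding iuizl: shift back: i−8=a, u−8=m, i−8=a, z−8=r, l−8=d → amard; then reverse → drama.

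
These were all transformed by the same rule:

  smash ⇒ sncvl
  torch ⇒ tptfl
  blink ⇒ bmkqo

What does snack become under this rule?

In smash: s→s is +0, m→n is +1, a→c is +2, s→v is +3 — the shift increases by 1 each position. The shift increases by 1 at each position, starting from +0: 0, 1, 2, ….
On snack: s+0=s, n+1=o, a+2=c, c+3=f, k+4=o.

socfo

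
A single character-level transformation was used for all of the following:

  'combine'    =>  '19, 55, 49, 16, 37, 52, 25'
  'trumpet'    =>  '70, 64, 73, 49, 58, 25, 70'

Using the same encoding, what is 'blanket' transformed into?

Each letter becomes 3×(its alphabet position, a=1..z=26) + 10.
On blanket: b=2→16, l=12→46, a=1→13, n=14→52, k=11→43, e=5→25, t=20→70.

16, 46, 13, 52, 43, 25, 70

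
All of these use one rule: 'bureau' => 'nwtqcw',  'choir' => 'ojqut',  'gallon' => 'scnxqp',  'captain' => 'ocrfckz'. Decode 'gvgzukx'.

utensil

Shifts by position in bureau: pos 0: b→n (+12), pos 1: u→w (+2), pos 2: r→t (+2), pos 3: e→q (+12), pos 4: a→c (+2), pos 5: u→w (+2) — repeating every 3. It's a Vigenère-style cipher with numeric key [12,2,2]: position i shifts by key[i mod 3].
Undoing it on gvgzukx: g−12=u, v−2=t, g−2=e, z−12=n, u−2=s, k−2=i, x−12=l.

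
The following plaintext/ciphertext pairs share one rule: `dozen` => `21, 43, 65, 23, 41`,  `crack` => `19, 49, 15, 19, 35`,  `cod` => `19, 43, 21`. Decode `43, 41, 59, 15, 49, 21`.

d(#4)→21 and o(#15)→43: differences scale by 2, so n = 2·pos + 13. The formula is n = 2×(alphabet index, a=1) + 13.
Decoding 43, 41, 59, 15, 49, 21: 43→(43−13)÷2=15=o, 41→(41−13)÷2=14=n, 59→(59−13)÷2=23=w, 15→(15−13)÷2=1=a, 49→(49−13)÷2=18=r, 21→(21−13)÷2=4=d.

onward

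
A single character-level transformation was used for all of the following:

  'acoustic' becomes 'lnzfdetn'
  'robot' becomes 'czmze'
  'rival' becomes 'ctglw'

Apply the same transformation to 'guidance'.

rftolynp

Compare letters: a→l is +11, c→n is +11, o→z is +11 — a constant shift. Every letter moves 11 places later in the alphabet, wrapping around z→a.
For guidance: g+11=r, u+11=f, i+11=t, d+11=o, a+11=l, n+11=y, c+11=n, e+11=p.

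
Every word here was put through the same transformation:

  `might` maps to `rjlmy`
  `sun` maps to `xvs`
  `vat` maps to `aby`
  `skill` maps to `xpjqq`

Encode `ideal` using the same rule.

jifbq

The shift depends on letter class: consonant m→r is +5, but vowel i→j is +1. Vowels shift forward by 1 and consonants shift forward by 5.
Applying it to ideal: i(vowel)+1=j, d(cons)+5=i, e(vowel)+1=f, a(vowel)+1=b, l(cons)+5=q.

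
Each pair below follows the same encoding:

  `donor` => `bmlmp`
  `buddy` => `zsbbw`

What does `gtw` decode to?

ivy

Compare letters: d→b is +24, o→m is +24, n→l is +24 — a constant shift. This is a Caesar cipher with shift 24.
Decoding gtw: g−24=i, t−24=v, w−24=y.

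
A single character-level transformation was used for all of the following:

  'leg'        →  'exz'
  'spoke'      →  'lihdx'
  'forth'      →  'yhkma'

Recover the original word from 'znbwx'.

Each letter is shifted forward by 19 in the alphabet (a Caesar shift of +19).
Undoing it on znbwx: z−19=g, n−19=u, b−19=i, w−19=d, x−19=e.

guide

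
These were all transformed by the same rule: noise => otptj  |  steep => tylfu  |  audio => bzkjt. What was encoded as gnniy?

fight

Shifts by position in noise: pos 0: n→o (+1), pos 1: o→t (+5), pos 2: i→p (+7), pos 3: s→t (+1), pos 4: e→j (+5) — repeating every 3. It's a Vigenère-style cipher with numeric key [1,5,7]: position i shifts by key[i mod 3].
Undoing it on gnniy: g−1=f, n−5=i, n−7=g, i−1=h, y−5=t.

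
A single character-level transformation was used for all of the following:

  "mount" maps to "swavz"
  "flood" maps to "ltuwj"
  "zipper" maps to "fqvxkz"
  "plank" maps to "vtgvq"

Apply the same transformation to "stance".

ybgvim

The shifts repeat in a cycle of length 2: positions 0,1,… shift by +6, +8, then the pattern repeats.
Applying it to stance: s+6=y, t+8=b, a+6=g, n+8=v, c+6=i, e+8=m.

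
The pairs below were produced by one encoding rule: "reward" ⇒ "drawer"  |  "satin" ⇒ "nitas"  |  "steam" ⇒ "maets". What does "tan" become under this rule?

nat

The output letters match the input read backwards: reward reversed is drawer. The word is simply reversed.
For tan: reverse → nat.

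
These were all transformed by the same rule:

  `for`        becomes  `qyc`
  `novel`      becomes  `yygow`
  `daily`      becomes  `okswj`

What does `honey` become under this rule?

syyoj

The shift depends on letter class: consonant f→q is +11, but vowel o→y is +10. Two shifts are in play — +10 for a/e/i/o/u, +11 for every other letter.
For honey: h(cons)+11=s, o(vowel)+10=y, n(cons)+11=y, e(vowel)+10=o, y(cons)+11=j.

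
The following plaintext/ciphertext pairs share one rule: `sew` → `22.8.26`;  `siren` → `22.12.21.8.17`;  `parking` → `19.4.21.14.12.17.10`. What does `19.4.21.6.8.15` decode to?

s is letter #19 and maps to 22: an offset of 3. The number is (letter's place in the alphabet, a=1) + 3.
Decoding 19.4.21.6.8.15: 19→(19−3)÷1=16=p, 4→(4−3)÷1=1=a, 21→(21−3)÷1=18=r, 6→(6−3)÷1=3=c, 8→(8−3)÷1=5=e, 15→(15−3)÷1=12=l.

parcel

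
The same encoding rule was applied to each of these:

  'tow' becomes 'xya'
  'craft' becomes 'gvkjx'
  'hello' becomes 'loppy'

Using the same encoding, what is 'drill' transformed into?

The shift depends on letter class: consonant t→x is +4, but vowel o→y is +10. The rule splits by letter class: vowels +10, consonants +4.
Applying it to drill: d(cons)+4=h, r(cons)+4=v, i(vowel)+10=s, l(cons)+4=p, l(cons)+4=p.

hvspp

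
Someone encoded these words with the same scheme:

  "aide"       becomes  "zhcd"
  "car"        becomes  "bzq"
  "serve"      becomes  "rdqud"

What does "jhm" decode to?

kin

Compare letters: a→z is +25, i→h is +25, d→c is +25 — a constant shift. It's a constant shift of +25 (ROT25).
Decoding jhm: j−25=k, h−25=i, m−25=n.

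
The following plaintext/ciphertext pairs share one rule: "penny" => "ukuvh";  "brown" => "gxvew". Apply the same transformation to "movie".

Each letter shifts forward by (position + 5), i.e. 5, 6, 7, … — the shift grows by one for each successive letter.
Applying it to movie: m+5=r, o+6=u, v+7=c, i+8=q, e+9=n.

rucqn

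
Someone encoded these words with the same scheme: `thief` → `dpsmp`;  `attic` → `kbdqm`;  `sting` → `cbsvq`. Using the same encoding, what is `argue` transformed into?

A repeating key of period 2 is used — shifts +10, +8 over and over.
For argue: a+10=k, r+8=z, g+10=q, u+8=c, e+10=o.

kzqco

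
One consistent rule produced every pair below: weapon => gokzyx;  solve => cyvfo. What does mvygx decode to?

clown

Compare letters: w→g is +10, e→o is +10, a→k is +10 — a constant shift. This is a Caesar cipher with shift 10.
Reversing it on mvygx: m−10=c, v−10=l, y−10=o, g−10=w, x−10=n.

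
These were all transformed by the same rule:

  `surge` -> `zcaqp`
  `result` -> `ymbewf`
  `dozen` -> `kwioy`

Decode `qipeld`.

The shift increases by 1 at each position, starting from +7: 7, 8, 9, ….
Reversing it on qipeld: q−7=j, i−8=a, p−9=g, e−10=u, l−11=a, d−12=r.

jaguar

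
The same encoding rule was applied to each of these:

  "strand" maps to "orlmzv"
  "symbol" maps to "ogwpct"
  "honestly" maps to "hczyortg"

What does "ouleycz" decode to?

surgeon

s(18)→o(14) and t(19)→r(17) fit y≡3x+12 (mod 26); the inverse of 3 mod 26 is 9. This is an affine cipher: with a=0,…,z=25, each position x becomes (3x+12) mod 26.
Undoing it on ouleycz: o(14)→9·(14−12)≡18=s; u(20)→9·(20−12)≡20=u; l(11)→9·(11−12)≡17=r; e(4)→9·(4−12)≡6=g; y(24)→9·(24−12)≡4=e; c(2)→9·(2−12)≡14=o; z(25)→9·(25−12)≡13=n (all mod 26).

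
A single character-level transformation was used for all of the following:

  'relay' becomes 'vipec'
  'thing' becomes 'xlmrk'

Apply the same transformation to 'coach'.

Each letter is shifted forward by 4 in the alphabet (a Caesar shift of +4).
Applying it to coach: c+4=g, o+4=s, a+4=e, c+4=g, h+4=l.

gsegl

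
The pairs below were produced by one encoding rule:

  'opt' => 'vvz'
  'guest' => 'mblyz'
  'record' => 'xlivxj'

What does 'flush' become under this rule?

lrbyn

The shift depends on letter class: consonant p→v is +6, but vowel o→v is +7. Two shifts are in play — +7 for a/e/i/o/u, +6 for every other letter.
Applying it to flush: f(cons)+6=l, l(cons)+6=r, u(vowel)+7=b, s(cons)+6=y, h(cons)+6=n.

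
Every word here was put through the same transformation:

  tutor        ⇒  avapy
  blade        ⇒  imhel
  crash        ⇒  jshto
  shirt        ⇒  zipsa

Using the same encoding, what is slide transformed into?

Shifts by position in tutor: pos 0: t→a (+7), pos 1: u→v (+1), pos 2: t→a (+7), pos 3: o→p (+1) — repeating every 2. It's a Vigenère-style cipher with numeric key [7,1]: position i shifts by key[i mod 2].
For slide: s+7=z, l+1=m, i+7=p, d+1=e, e+7=l.

zmpel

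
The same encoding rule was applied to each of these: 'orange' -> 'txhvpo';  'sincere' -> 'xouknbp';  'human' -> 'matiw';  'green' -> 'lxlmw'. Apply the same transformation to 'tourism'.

yubzrcx

In orange: o→t is +5, r→x is +6, a→h is +7, n→v is +8 — the shift increases by 1 each position. The shift increases by 1 at each position, starting from +5: 5, 6, 7, ….
On tourism: t+5=y, o+6=u, u+7=b, r+8=z, i+9=r, s+10=c, m+11=x.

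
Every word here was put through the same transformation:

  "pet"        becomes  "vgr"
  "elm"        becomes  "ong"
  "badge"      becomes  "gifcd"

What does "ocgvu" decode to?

The output letters match the input read backwards, each shifted +2: pet reversed is tep. Read the word backwards and shift each letter +2.
Decoding ocgvu: shift back: o−2=m, c−2=a, g−2=e, v−2=t, u−2=s → maets; then reverse → steam.

steam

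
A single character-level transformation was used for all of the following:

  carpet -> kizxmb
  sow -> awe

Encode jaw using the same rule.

rie

This is a Caesar cipher with shift 8.
For jaw: j+8=r, a+8=i, w+8=e.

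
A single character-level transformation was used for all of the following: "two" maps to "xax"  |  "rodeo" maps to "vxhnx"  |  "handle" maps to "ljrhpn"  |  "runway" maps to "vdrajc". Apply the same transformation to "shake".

wljon

The shift depends on letter class: consonant t→x is +4, but vowel o→x is +9. Vowels shift forward by 9 and consonants shift forward by 4.
For shake: s(cons)+4=w, h(cons)+4=l, a(vowel)+9=j, k(cons)+4=o, e(vowel)+9=n.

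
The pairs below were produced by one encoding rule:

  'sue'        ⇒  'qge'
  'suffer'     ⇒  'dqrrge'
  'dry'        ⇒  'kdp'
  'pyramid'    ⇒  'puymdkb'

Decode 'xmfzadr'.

The output letters match the input read backwards, each shifted +12: sue reversed is eus. Read the word backwards and shift each letter +12.
Decoding xmfzadr: shift back: x−12=l, m−12=a, f−12=t, z−12=n, a−12=o, d−12=r, r−12=f → latnorf; then reverse → frontal.

frontal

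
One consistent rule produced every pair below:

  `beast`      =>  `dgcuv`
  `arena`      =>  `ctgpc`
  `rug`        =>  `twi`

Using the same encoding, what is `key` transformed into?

This is a Caesar cipher with shift 2.
On key: k+2=m, e+2=g, y+2=a.

mga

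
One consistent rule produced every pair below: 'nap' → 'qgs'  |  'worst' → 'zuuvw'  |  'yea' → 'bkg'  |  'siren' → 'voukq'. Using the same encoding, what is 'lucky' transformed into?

The shift depends on letter class: consonant n→q is +3, but vowel a→g is +6. Two shifts are in play — +6 for a/e/i/o/u, +3 for every other letter.
Applying it to lucky: l(cons)+3=o, u(vowel)+6=a, c(cons)+3=f, k(cons)+3=n, y(cons)+3=b.

oafnb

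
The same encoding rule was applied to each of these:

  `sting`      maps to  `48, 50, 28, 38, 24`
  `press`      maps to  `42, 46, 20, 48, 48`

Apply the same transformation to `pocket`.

42, 40, 16, 32, 20, 50

s(#19)→48 and t(#20)→50: differences scale by 2, so n = 2·pos + 10. Each letter becomes 2×(its alphabet position, a=1..z=26) + 10.
Applying it to pocket: p=16→42, o=15→40, c=3→16, k=11→32, e=5→20, t=20→50.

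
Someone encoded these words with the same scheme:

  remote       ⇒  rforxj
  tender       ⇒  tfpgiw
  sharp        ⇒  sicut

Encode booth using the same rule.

In remote: r→r is +0, e→f is +1, m→o is +2, o→r is +3 — the shift increases by 1 each position. The shift increases by 1 at each position, starting from +0: 0, 1, 2, ….
For booth: b+0=b, o+1=p, o+2=q, t+3=w, h+4=l.

bpqwl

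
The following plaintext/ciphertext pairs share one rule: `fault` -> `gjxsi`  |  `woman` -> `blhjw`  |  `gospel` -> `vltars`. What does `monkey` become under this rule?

hlwdrf

Each letter's alphabet position (a=0..z=25) is mapped through 15·x+9 mod 26 — an affine cipher.
Applying it to monkey: m(12)→15·12+9≡7=h; o(14)→15·14+9≡11=l; n(13)→15·13+9≡22=w; k(10)→15·10+9≡3=d; e(4)→15·4+9≡17=r; y(24)→15·24+9≡5=f (all mod 26).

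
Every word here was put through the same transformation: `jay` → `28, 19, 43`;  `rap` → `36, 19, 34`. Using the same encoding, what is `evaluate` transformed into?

j is letter #10 and maps to 28: an offset of 18. Letters become their 1-based position plus 18 (so a→19, b→20, …).
Applying it to evaluate: e=5→23, v=22→40, a=1→19, l=12→30, u=21→39, a=1→19, t=20→38, e=5→23.

23, 40, 19, 30, 39, 19, 38, 23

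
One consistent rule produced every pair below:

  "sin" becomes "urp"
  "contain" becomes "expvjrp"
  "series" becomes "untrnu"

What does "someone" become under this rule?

Two shifts are in play — +9 for a/e/i/o/u, +2 for every other letter.
Applying it to someone: s(cons)+2=u, o(vowel)+9=x, m(cons)+2=o, e(vowel)+9=n, o(vowel)+9=x, n(cons)+2=p, e(vowel)+9=n.

uxonxpn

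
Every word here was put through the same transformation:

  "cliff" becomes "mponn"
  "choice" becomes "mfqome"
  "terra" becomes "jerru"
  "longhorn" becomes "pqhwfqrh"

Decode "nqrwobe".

This is an affine cipher: with a=0,…,z=25, each position x becomes (9x+20) mod 26.
Undoing it on nqrwobe: n(13)→3·(13−20)≡5=f; q(16)→3·(16−20)≡14=o; r(17)→3·(17−20)≡17=r; w(22)→3·(22−20)≡6=g; o(14)→3·(14−20)≡8=i; b(1)→3·(1−20)≡21=v; e(4)→3·(4−20)≡4=e (all mod 26).

forgive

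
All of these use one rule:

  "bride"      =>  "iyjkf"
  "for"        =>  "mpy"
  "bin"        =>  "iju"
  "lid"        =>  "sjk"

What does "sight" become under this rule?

The shift depends on letter class: consonant b→i is +7, but vowel i→j is +1. Two shifts are in play — +1 for a/e/i/o/u, +7 for every other letter.
For sight: s(cons)+7=z, i(vowel)+1=j, g(cons)+7=n, h(cons)+7=o, t(cons)+7=a.

zjnoa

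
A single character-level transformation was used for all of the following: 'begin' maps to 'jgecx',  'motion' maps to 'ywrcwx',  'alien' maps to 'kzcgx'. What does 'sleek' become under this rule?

b(1)→j(9) and e(4)→g(6) fit y≡25x+10 (mod 26); the inverse of 25 mod 26 is 25. This is an affine cipher: with a=0,…,z=25, each position x becomes (25x+10) mod 26.
Applying it to sleek: s(18)→25·18+10≡18=s; l(11)→25·11+10≡25=z; e(4)→25·4+10≡6=g; e(4)→25·4+10≡6=g; k(10)→25·10+10≡0=a (all mod 26).

szgga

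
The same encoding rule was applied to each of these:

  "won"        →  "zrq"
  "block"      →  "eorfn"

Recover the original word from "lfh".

ice

Compare letters: w→z is +3, o→r is +3, n→q is +3 — a constant shift. Every letter moves 3 places later in the alphabet, wrapping around z→a.
Reversing it on lfh: l−3=i, f−3=c, h−3=e.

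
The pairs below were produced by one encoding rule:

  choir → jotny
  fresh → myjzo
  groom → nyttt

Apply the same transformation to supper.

zzwwjy

The rule splits by letter class: vowels +5, consonants +7.
On supper: s(cons)+7=z, u(vowel)+5=z, p(cons)+7=w, p(cons)+7=w, e(vowel)+5=j, r(cons)+7=y.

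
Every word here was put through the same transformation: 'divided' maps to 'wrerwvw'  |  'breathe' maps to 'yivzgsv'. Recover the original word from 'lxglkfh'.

Letters are reflected about the middle of the alphabet (position → 25−position): Atbash.
Reversing it on lxglkfh: l↔o, x↔c, g↔t, l↔o, k↔p, f↔u, h↔s.

octopus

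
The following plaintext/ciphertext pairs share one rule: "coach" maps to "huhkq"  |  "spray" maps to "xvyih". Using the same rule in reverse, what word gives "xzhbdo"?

statue

In coach: c→h is +5, o→u is +6, a→h is +7, c→k is +8 — the shift increases by 1 each position. Each letter shifts forward by (position + 5), i.e. 5, 6, 7, … — the shift grows by one for each successive letter.
Undoing it on xzhbdo: x−5=s, z−6=t, h−7=a, b−8=t, d−9=u, o−10=e.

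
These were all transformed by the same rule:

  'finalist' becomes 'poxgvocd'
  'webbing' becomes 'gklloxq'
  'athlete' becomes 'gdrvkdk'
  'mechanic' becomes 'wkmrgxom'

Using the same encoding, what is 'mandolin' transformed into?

wgxnuvox

The shift depends on letter class: consonant f→p is +10, but vowel i→o is +6. Two shifts are in play — +6 for a/e/i/o/u, +10 for every other letter.
On mandolin: m(cons)+10=w, a(vowel)+6=g, n(cons)+10=x, d(cons)+10=n, o(vowel)+6=u, l(cons)+10=v, i(vowel)+6=o, n(cons)+10=x.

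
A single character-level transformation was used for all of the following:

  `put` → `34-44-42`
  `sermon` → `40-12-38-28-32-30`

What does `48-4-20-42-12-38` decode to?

waiter

p(#16)→34 and u(#21)→44: differences scale by 2, so n = 2·pos + 2. With a=1..z=26, the number is 2·pos + 2.
Decoding 48-4-20-42-12-38: 48→(48−2)÷2=23=w, 4→(4−2)÷2=1=a, 20→(20−2)÷2=9=i, 42→(42−2)÷2=20=t, 12→(12−2)÷2=5=e, 38→(38−2)÷2=18=r.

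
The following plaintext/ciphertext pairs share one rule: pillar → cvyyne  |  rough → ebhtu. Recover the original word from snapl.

Compare letters: p→c is +13, i→v is +13, l→y is +13 — a constant shift. This is a Caesar cipher with shift 13.
Decoding snapl: s−13=f, n−13=a, a−13=n, p−13=c, l−13=y.

fancy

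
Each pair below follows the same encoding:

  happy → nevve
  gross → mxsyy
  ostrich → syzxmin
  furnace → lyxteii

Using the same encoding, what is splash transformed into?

The rule splits by letter class: vowels +4, consonants +6.
Applying it to splash: s(cons)+6=y, p(cons)+6=v, l(cons)+6=r, a(vowel)+4=e, s(cons)+6=y, h(cons)+6=n.

yvreyn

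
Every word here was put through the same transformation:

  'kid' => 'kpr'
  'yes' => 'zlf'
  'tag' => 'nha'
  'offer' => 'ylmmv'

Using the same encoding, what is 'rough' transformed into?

onbvy

The output letters match the input read backwards, each shifted +7: kid reversed is dik. Two steps: reverse the string, then apply a Caesar shift of +7.
For rough: reverse → hguor; then shift: h+7=o, g+7=n, u+7=b, o+7=v, r+7=y.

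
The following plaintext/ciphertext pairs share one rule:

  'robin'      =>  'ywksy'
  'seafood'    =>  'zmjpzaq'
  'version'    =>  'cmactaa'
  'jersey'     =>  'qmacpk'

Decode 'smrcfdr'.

In robin: r→y is +7, o→w is +8, b→k is +9, i→s is +10 — the shift increases by 1 each position. Each letter shifts forward by (position + 7), i.e. 7, 8, 9, … — the shift grows by one for each successive letter.
Reversing it on smrcfdr: s−7=l, m−8=e, r−9=i, c−10=s, f−11=u, d−12=r, r−13=e.

leisure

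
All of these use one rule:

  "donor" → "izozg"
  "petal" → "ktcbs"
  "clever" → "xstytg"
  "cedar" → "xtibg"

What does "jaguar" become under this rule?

d(3)→i(8) and o(14)→z(25) fit y≡11x+1 (mod 26); the inverse of 11 mod 26 is 19. This is an affine cipher: with a=0,…,z=25, each position x becomes (11x+1) mod 26.
Applying it to jaguar: j(9)→11·9+1≡22=w; a(0)→11·0+1≡1=b; g(6)→11·6+1≡15=p; u(20)→11·20+1≡13=n; a(0)→11·0+1≡1=b; r(17)→11·17+1≡6=g (all mod 26).

wbpnbg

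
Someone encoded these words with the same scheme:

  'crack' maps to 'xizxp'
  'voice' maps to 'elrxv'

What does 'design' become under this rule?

Each pair mirrors across the alphabet (c↔x, r↔i, a↔z): positions sum to 25. This is the alphabet-reversal cipher (Atbash): a becomes z, b becomes y, etc.
Applying it to design: d↔w, e↔v, s↔h, i↔r, g↔t, n↔m.

wvhrtm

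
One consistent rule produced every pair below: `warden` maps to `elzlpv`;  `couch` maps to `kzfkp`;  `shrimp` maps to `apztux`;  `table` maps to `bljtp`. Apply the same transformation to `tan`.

The shift depends on letter class: consonant w→e is +8, but vowel a→l is +11. Vowels shift forward by 11 and consonants shift forward by 8.
On tan: t(cons)+8=b, a(vowel)+11=l, n(cons)+8=v.

blv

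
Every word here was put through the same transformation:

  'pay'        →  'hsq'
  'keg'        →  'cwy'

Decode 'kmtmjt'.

Compare letters: p→h is +18, a→s is +18, y→q is +18 — a constant shift. Every letter moves 18 places later in the alphabet, wrapping around z→a.
Reversing it on kmtmjt: k−18=s, m−18=u, t−18=b, m−18=u, j−18=r, t−18=b.

suburb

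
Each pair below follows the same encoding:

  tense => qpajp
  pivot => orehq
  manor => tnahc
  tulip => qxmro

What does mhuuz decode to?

lobby

t(19)→q(16) and e(4)→p(15) fit y≡7x+13 (mod 26); the inverse of 7 mod 26 is 15. Each letter's alphabet position (a=0..z=25) is mapped through 7·x+13 mod 26 — an affine cipher.
Reversing it on mhuuz: m(12)→15·(12−13)≡11=l; h(7)→15·(7−13)≡14=o; u(20)→15·(20−13)≡1=b; u(20)→15·(20−13)≡1=b; z(25)→15·(25−13)≡24=y (all mod 26).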